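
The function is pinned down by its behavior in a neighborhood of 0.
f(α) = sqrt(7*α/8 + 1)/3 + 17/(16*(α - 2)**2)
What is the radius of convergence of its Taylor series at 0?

The radius of convergence is 8/7.

Denominator factor (α - 2)^2: pole of order 2 at 2, modulus 2.
Branch term (1/3)*sqrt(1 - α/(-8/7)): its argument vanishes at α = -8/7, a square-root branch point, modulus 8/7.
The radius of convergence is the smallest modulus among the singular points: 8/7.


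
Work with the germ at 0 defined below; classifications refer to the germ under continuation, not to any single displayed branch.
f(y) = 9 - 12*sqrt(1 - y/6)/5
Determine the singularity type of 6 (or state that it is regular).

The term (-12/5)*sqrt(1 - y/(6)) has argument 1 - 6/(6) = 0 at 6: a square-root (algebraic, two-sheeted) branch point; the remaining terms are analytic or single-valued there.

The point is an algebraic (square-root) branch point.


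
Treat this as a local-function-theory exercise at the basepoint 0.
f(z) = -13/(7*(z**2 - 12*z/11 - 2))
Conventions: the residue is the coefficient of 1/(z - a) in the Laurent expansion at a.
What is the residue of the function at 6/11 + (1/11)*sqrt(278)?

The residue is -(143/3892)*sqrt(278).

The factor z**2 - 12*z/11 - 2 splits as (z - a)(z - a') with a = 6/11 + (1/11)*sqrt(278), a' = 6/11 - (1/11)*sqrt(278). At the order-1 pole a set g(z) = (z - a)*f(z) = [-13/7] / (z - a').
Simple pole: residue = g(a) at a = 6/11 + (1/11)*sqrt(278), which is -(143/3892)*sqrt(278).


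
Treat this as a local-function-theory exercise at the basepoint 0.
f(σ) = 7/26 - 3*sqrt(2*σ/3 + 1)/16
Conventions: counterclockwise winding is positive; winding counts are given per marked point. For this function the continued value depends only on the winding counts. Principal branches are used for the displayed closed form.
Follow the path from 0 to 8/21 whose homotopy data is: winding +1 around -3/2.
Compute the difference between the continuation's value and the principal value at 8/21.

Continued minus principal equals (1/56)*sqrt(553).

The rational part is single-valued and drops out of the difference; each branch term changes only by its own monodromy.
(-3/16)*sqrt(1 - σ/(-3/2)): winding +1 is odd, the square root flips sign, contributing -2*(-3/16)*sqrt(1 - (8/21)/(-3/2)) = -2*(-3/16)*sqrt(79/63) = (1/56)*sqrt(553).
Summing the contributions at σ = 8/21 gives (1/56)*sqrt(553).


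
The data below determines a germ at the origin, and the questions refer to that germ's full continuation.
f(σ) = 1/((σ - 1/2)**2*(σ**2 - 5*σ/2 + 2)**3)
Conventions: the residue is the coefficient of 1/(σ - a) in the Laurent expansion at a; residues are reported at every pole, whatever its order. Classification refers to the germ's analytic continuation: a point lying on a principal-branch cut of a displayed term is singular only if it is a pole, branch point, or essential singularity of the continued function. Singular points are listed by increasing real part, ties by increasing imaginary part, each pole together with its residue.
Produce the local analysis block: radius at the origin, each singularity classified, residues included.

Radius of convergence at 0: 1/2.
At 1/2: a pole of order 2; residue 9/2.
At (5/4) - ((1/4)*sqrt(7))*i: a pole of order 3; residue (-9/4) + ((1587/1372)*sqrt(7))*i.
At (5/4) + ((1/4)*sqrt(7))*i: a pole of order 3; residue (-9/4) - ((1587/1372)*sqrt(7))*i.

Denominator factor (σ - 1/2)^2: pole of order 2 at 1/2, modulus 1/2.
Denominator factor (σ**2 - 5*σ/2 + 2)^3: discriminant -7/4, complex-conjugate roots (5/4) + ((1/4)*sqrt(7))*i and (5/4) - ((1/4)*sqrt(7))*i; poles of order 3, moduli sqrt(2) and sqrt(2).
The radius of convergence is the smallest modulus among the singular points: 1/2.
At the order-2 pole 1/2 set g(σ) = (σ - (1/2))^2*f(σ) = (σ**2 - 5*σ/2 + 2)**(-3).
Order-2 pole: residue = g'(a); g'(1/2) = 9/2, so the residue is 9/2.
The factor σ**2 - 5*σ/2 + 2 splits as (σ - a)(σ - a') with a = (5/4) - ((1/4)*sqrt(7))*i, a' = (5/4) + ((1/4)*sqrt(7))*i. At the order-3 pole a set g(σ) = (σ - a)^3*f(σ) = [(σ - 1/2)**(-2)] / (σ - a')^3.
Order-3 pole: residue = g''(a)/2; g''((5/4) - ((1/4)*sqrt(7))*i) = (-9/2) + ((1587/686)*sqrt(7))*i, so the residue is (-9/4) + ((1587/1372)*sqrt(7))*i.
The factor σ**2 - 5*σ/2 + 2 splits as (σ - a)(σ - a') with a = (5/4) + ((1/4)*sqrt(7))*i, a' = (5/4) - ((1/4)*sqrt(7))*i. At the order-3 pole a set g(σ) = (σ - a)^3*f(σ) = [(σ - 1/2)**(-2)] / (σ - a')^3.
Order-3 pole: residue = g''(a)/2; g''((5/4) + ((1/4)*sqrt(7))*i) = (-9/2) - ((1587/686)*sqrt(7))*i, so the residue is (-9/4) - ((1587/1372)*sqrt(7))*i.
List the singular points by increasing real part (a conjugate pair: the negative imaginary part first).


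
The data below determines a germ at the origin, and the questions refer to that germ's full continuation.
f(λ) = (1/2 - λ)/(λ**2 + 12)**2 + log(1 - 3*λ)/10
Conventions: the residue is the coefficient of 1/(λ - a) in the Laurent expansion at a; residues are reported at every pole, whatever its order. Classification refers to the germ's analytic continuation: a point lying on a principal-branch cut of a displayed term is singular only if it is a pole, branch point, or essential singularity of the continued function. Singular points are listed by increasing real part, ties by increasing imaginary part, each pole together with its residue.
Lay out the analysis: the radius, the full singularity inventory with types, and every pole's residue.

Denominator factor (λ**2 + 12)^2: discriminant -48, complex-conjugate roots ((2)*sqrt(3))*i and -((2)*sqrt(3))*i; poles of order 2, moduli (2)*sqrt(3) and (2)*sqrt(3).
Branch term (1/10)*log(1 - λ/(1/3)): its argument vanishes at λ = 1/3, a logarithmic branch point, modulus 1/3.
The radius of convergence is the smallest modulus among the singular points: 1/3.
The branch term is analytic at -((2)*sqrt(3))*i and contributes nothing to the residue; only the rational part matters.
The factor λ**2 + 12 splits as (λ - a)(λ - a') with a = -((2)*sqrt(3))*i, a' = ((2)*sqrt(3))*i. At the order-2 pole a set g(λ) = (λ - a)^2*(rational part) = [1/2 - λ] / (λ - a')^2.
Order-2 pole: residue = g'(a); g'(-((2)*sqrt(3))*i) = ((1/576)*sqrt(3))*i, so the residue is ((1/576)*sqrt(3))*i.
The branch term is analytic at ((2)*sqrt(3))*i and contributes nothing to the residue; only the rational part matters.
The factor λ**2 + 12 splits as (λ - a)(λ - a') with a = ((2)*sqrt(3))*i, a' = -((2)*sqrt(3))*i. At the order-2 pole a set g(λ) = (λ - a)^2*(rational part) = [1/2 - λ] / (λ - a')^2.
Order-2 pole: residue = g'(a); g'(((2)*sqrt(3))*i) = -((1/576)*sqrt(3))*i, so the residue is -((1/576)*sqrt(3))*i.
List the singular points by increasing real part (a conjugate pair: the negative imaginary part first).

Radius of convergence at 0: 1/3.
At -((2)*sqrt(3))*i: a pole of order 2; residue ((1/576)*sqrt(3))*i.
At ((2)*sqrt(3))*i: a pole of order 2; residue -((1/576)*sqrt(3))*i.
At 1/3: a logarithmic branch point.


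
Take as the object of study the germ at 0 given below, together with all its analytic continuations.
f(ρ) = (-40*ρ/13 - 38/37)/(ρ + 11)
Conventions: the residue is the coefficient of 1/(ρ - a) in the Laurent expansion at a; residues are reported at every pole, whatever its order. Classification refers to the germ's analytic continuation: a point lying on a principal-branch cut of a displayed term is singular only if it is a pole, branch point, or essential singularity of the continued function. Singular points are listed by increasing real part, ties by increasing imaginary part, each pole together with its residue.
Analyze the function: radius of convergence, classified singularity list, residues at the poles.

Radius of convergence at 0: 11.
At -11: a pole of order 1; residue 15786/481.

Denominator factor (ρ + 11): pole of order 1 at -11, modulus 11.
The radius of convergence is the smallest modulus among the singular points: 11.
At the order-1 pole -11 set g(ρ) = (ρ - (-11))*f(ρ) = -40*ρ/13 - 38/37.
Simple pole: residue = g(a) at a = -11, which is 15786/481.


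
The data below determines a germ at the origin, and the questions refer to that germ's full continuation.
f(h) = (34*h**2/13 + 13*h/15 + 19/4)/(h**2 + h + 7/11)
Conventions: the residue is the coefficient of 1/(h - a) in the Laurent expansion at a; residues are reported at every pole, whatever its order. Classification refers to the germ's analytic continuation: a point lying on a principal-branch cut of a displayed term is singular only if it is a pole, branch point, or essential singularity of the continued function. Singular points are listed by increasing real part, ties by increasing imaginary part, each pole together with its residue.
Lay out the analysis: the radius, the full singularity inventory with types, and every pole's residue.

Denominator factor (h**2 + h + 7/11): discriminant -17/11, complex-conjugate roots (-1/2) + ((1/22)*sqrt(187))*i and (-1/2) - ((1/22)*sqrt(187))*i; poles of order 1, moduli (1/11)*sqrt(77) and (1/11)*sqrt(77).
The radius of convergence is the smallest modulus among the singular points: (1/11)*sqrt(77).
The factor h**2 + h + 7/11 splits as (h - a)(h - a') with a = (-1/2) - ((1/22)*sqrt(187))*i, a' = (-1/2) + ((1/22)*sqrt(187))*i. At the order-1 pole a set g(h) = (h - a)*f(h) = [34*h**2/13 + 13*h/15 + 19/4] / (h - a').
Simple pole: residue = g(a) at a = (-1/2) - ((1/22)*sqrt(187))*i, which is (-341/390) + ((33977/145860)*sqrt(187))*i.
The factor h**2 + h + 7/11 splits as (h - a)(h - a') with a = (-1/2) + ((1/22)*sqrt(187))*i, a' = (-1/2) - ((1/22)*sqrt(187))*i. At the order-1 pole a set g(h) = (h - a)*f(h) = [34*h**2/13 + 13*h/15 + 19/4] / (h - a').
Simple pole: residue = g(a) at a = (-1/2) + ((1/22)*sqrt(187))*i, which is (-341/390) - ((33977/145860)*sqrt(187))*i.
List the singular points by increasing real part (a conjugate pair: the negative imaginary part first).

Radius of convergence at 0: (1/11)*sqrt(77).
At (-1/2) - ((1/22)*sqrt(187))*i: a pole of order 1; residue (-341/390) + ((33977/145860)*sqrt(187))*i.
At (-1/2) + ((1/22)*sqrt(187))*i: a pole of order 1; residue (-341/390) - ((33977/145860)*sqrt(187))*i.


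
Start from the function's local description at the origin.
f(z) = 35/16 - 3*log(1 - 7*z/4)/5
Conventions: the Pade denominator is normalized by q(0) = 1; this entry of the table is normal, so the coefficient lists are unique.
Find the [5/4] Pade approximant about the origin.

Taylor coefficients needed (expand at 0): a_0 = 35/16, a_1 = 21/20, a_2 = 147/160, a_3 = 343/320, a_4 = 7203/5120, a_5 = 50421/25600, a_6 = 117649/40960, a_7 = 352947/81920, a_8 = 17294403/2621440, a_9 = 40353607/3932160.
Write the denominator as Q(z) = 1 + q1*z + q2*z^2 + q3*z^3 + q4*z^4. Requiring Q*f - P = O(z^10) with deg P <= 5 kills the coefficients of z^6..z^9 in Q*f:
  z^6: a_6 + q1*a_5 + q2*a_4 + q3*a_3 + q4*a_2 = 0, i.e. 117649/40960 + (50421/25600)*q1 + (7203/5120)*q2 + (343/320)*q3 + (147/160)*q4 = 0.
  z^7: a_7 + q1*a_6 + q2*a_5 + q3*a_4 + q4*a_3 = 0, i.e. 352947/81920 + (117649/40960)*q1 + (50421/25600)*q2 + (7203/5120)*q3 + (343/320)*q4 = 0.
  z^8: a_8 + q1*a_7 + q2*a_6 + q3*a_5 + q4*a_4 = 0, i.e. 17294403/2621440 + (352947/81920)*q1 + (117649/40960)*q2 + (50421/25600)*q3 + (7203/5120)*q4 = 0.
  z^9: a_9 + q1*a_8 + q2*a_7 + q3*a_6 + q4*a_5 = 0, i.e. 40353607/3932160 + (17294403/2621440)*q1 + (352947/81920)*q2 + (117649/40960)*q3 + (50421/25600)*q4 = 0.
Solving this linear system: q1 = -35/9, q2 = 245/48, q3 = -245/96, q4 = 1715/4608.
The numerator is Q*f truncated at degree 5: P0 = a_0 = 35/16; P1 = a_1 + q1*a_0 = -5369/720; P2 = a_2 + q1*a_1 + q2*a_0 = 10241/1280; P3 = a_3 + q1*a_2 + q2*a_1 + q3*a_0 = -20923/7680; P4 = a_4 + q1*a_3 + q2*a_2 + q3*a_1 + q4*a_0 = 22981/368640; P5 = a_5 + q1*a_4 + q2*a_3 + q3*a_2 + q4*a_1 = 2401/153600.

The Pade approximant has numerator coefficients [35/16, -5369/720, 10241/1280, -20923/7680, 22981/368640, 2401/153600]; denominator coefficients [1, -35/9, 245/48, -245/96, 1715/4608].


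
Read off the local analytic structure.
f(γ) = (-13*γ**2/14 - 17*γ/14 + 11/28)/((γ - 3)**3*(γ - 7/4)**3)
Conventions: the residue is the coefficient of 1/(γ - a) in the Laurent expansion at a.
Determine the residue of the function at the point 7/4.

The residue is 13088/875.

At the order-3 pole 7/4 set g(γ) = (γ - (7/4))^3*f(γ) = (-13*γ**2/14 - 17*γ/14 + 11/28)/(γ - 3)**3.
Order-3 pole: residue = g''(a)/2; g''(7/4) = 26176/875, so the residue is 13088/875.


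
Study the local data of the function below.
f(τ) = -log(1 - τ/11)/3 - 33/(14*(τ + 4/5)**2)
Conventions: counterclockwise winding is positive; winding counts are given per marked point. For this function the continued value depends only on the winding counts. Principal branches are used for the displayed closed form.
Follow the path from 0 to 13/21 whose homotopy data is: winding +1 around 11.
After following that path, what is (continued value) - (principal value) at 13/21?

Continued minus principal equals -(2/3)*pi*i.

The rational part is single-valued and drops out of the difference; each branch term changes only by its own monodromy.
(-1/3)*log(1 - τ/(11)): each positive loop around 11 adds 2*pi*i to the log, so winding +1 contributes (-1/3)*(1)*2*pi*i = -(2/3)*pi*i.
Summing the contributions at τ = 13/21 gives -(2/3)*pi*i.


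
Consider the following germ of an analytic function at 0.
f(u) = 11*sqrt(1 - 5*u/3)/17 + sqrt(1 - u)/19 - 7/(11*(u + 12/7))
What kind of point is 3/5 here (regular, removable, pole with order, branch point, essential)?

The term (11/17)*sqrt(1 - u/(3/5)) has argument 1 - 3/5/(3/5) = 0 at 3/5: a square-root (algebraic, two-sheeted) branch point; the remaining terms are analytic or single-valued there.

The point is an algebraic (square-root) branch point.


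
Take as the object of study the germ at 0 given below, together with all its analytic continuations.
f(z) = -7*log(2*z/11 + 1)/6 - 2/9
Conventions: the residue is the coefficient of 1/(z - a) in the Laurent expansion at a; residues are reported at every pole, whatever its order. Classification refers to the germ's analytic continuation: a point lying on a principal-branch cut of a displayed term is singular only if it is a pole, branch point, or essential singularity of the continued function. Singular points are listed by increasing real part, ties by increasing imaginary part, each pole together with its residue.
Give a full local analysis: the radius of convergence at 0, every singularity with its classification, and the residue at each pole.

Radius of convergence at 0: 11/2.
At -11/2: a logarithmic branch point.

Branch term (-7/6)*log(1 - z/(-11/2)): its argument vanishes at z = -11/2, a logarithmic branch point, modulus 11/2.
The radius of convergence is the smallest modulus among the singular points: 11/2.


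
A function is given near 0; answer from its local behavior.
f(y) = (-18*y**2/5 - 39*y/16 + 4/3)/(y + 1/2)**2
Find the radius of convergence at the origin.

Denominator factor (y + 1/2)^2: pole of order 2 at -1/2, modulus 1/2.
The radius of convergence is the smallest modulus among the singular points: 1/2.

The radius of convergence is 1/2.


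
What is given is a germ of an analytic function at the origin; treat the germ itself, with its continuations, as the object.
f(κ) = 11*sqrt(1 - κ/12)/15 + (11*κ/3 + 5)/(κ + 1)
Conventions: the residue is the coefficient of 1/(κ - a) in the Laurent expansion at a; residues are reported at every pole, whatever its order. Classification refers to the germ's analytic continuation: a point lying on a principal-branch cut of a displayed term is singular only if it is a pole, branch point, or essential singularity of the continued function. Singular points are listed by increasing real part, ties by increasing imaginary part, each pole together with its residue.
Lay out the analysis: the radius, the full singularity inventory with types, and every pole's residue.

Radius of convergence at 0: 1.
At -1: a pole of order 1; residue 4/3.
At 12: an algebraic (square-root) branch point.

Denominator factor (κ + 1): pole of order 1 at -1, modulus 1.
Branch term (11/15)*sqrt(1 - κ/(12)): its argument vanishes at κ = 12, a square-root branch point, modulus 12.
The radius of convergence is the smallest modulus among the singular points: 1.
The branch term is analytic at -1 and contributes nothing to the residue; only the rational part matters.
At the order-1 pole -1 set g(κ) = (κ - (-1))*(rational part) = 11*κ/3 + 5.
Simple pole: residue = g(a) at a = -1, which is 4/3.
List the singular points by increasing real part (a conjugate pair: the negative imaginary part first).


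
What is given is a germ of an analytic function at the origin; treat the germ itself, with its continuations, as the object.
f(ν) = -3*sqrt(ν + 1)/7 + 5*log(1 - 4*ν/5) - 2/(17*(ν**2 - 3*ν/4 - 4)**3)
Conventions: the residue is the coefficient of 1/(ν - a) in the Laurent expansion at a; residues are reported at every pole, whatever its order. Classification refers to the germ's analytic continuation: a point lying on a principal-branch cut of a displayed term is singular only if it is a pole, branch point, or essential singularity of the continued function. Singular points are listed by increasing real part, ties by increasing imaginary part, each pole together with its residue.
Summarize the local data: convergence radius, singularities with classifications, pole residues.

Radius of convergence at 0: 1.
At 3/8 - (1/8)*sqrt(265): a pole of order 3; residue (12288/316363625)*sqrt(265).
At -1: an algebraic (square-root) branch point.
At 5/4: a logarithmic branch point.
At 3/8 + (1/8)*sqrt(265): a pole of order 3; residue -(12288/316363625)*sqrt(265).

Denominator factor (ν**2 - 3*ν/4 - 4)^3: discriminant 265/16, real irrational roots 3/8 + (1/8)*sqrt(265) and 3/8 - (1/8)*sqrt(265); poles of order 3, moduli 3/8 + (1/8)*sqrt(265) and -3/8 + (1/8)*sqrt(265).
Branch term (5)*log(1 - ν/(5/4)): its argument vanishes at ν = 5/4, a logarithmic branch point, modulus 5/4.
Branch term (-3/7)*sqrt(1 - ν/(-1)): its argument vanishes at ν = -1, a square-root branch point, modulus 1.
The radius of convergence is the smallest modulus among the singular points: 1.
The branch terms are analytic at 3/8 - (1/8)*sqrt(265) and contribute nothing to the residue; only the rational part matters.
The factor ν**2 - 3*ν/4 - 4 splits as (ν - a)(ν - a') with a = 3/8 - (1/8)*sqrt(265), a' = 3/8 + (1/8)*sqrt(265). At the order-3 pole a set g(ν) = (ν - a)^3*(rational part) = [-2/17] / (ν - a')^3.
Order-3 pole: residue = g''(a)/2; g''(3/8 - (1/8)*sqrt(265)) = (24576/316363625)*sqrt(265), so the residue is (12288/316363625)*sqrt(265).
The branch terms are analytic at 3/8 + (1/8)*sqrt(265) and contribute nothing to the residue; only the rational part matters.
The factor ν**2 - 3*ν/4 - 4 splits as (ν - a)(ν - a') with a = 3/8 + (1/8)*sqrt(265), a' = 3/8 - (1/8)*sqrt(265). At the order-3 pole a set g(ν) = (ν - a)^3*(rational part) = [-2/17] / (ν - a')^3.
Order-3 pole: residue = g''(a)/2; g''(3/8 + (1/8)*sqrt(265)) = -(24576/316363625)*sqrt(265), so the residue is -(12288/316363625)*sqrt(265).
List the singular points by increasing real part (a conjugate pair: the negative imaginary part first).


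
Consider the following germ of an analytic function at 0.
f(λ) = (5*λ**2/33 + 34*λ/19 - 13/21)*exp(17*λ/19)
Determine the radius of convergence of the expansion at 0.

The factor exp(17*λ/19) is entire and contributes no finite singular point.
The polynomial part has no poles.
No finite singular points: the Taylor series at 0 converges everywhere.

The radius of convergence is infinite.


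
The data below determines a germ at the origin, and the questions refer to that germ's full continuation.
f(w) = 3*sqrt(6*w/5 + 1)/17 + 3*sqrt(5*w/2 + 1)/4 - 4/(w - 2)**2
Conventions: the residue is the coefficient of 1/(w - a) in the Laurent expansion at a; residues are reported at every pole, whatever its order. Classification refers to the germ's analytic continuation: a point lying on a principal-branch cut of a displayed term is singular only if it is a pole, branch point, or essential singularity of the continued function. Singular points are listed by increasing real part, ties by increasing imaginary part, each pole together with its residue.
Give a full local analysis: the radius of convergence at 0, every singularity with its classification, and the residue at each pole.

Denominator factor (w - 2)^2: pole of order 2 at 2, modulus 2.
Branch term (3/4)*sqrt(1 - w/(-2/5)): its argument vanishes at w = -2/5, a square-root branch point, modulus 2/5.
Branch term (3/17)*sqrt(1 - w/(-5/6)): its argument vanishes at w = -5/6, a square-root branch point, modulus 5/6.
The radius of convergence is the smallest modulus among the singular points: 2/5.
The branch terms are analytic at 2 and contribute nothing to the residue; only the rational part matters.
At the order-2 pole 2 set g(w) = (w - (2))^2*(rational part) = -4.
Order-2 pole: residue = g'(a); g'(2) = 0, so the residue is 0.
List the singular points by increasing real part (a conjugate pair: the negative imaginary part first).

Radius of convergence at 0: 2/5.
At -5/6: an algebraic (square-root) branch point.
At -2/5: an algebraic (square-root) branch point.
At 2: a pole of order 2; residue 0.


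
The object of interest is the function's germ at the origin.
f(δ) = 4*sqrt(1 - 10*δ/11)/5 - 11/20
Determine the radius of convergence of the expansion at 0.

Branch term (4/5)*sqrt(1 - δ/(11/10)): its argument vanishes at δ = 11/10, a square-root branch point, modulus 11/10.
The radius of convergence is the smallest modulus among the singular points: 11/10.

The radius of convergence is 11/10.


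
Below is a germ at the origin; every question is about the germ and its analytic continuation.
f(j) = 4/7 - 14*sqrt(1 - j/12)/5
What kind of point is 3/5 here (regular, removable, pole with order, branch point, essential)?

There is no denominator, hence no pole anywhere.
Branch term sqrt(1 - j/(12)): argument at 3/5 is 19/20, nonzero, so 3/5 is not its branch point (a point on a principal cut is still regular for the continued germ).
So the germ continues analytically to 3/5.

The point is a regular point.


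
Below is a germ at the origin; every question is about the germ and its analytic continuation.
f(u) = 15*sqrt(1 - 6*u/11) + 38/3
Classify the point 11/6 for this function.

The term (15)*sqrt(1 - u/(11/6)) has argument 1 - 11/6/(11/6) = 0 at 11/6: a square-root (algebraic, two-sheeted) branch point; the remaining terms are analytic or single-valued there.

The point is an algebraic (square-root) branch point.


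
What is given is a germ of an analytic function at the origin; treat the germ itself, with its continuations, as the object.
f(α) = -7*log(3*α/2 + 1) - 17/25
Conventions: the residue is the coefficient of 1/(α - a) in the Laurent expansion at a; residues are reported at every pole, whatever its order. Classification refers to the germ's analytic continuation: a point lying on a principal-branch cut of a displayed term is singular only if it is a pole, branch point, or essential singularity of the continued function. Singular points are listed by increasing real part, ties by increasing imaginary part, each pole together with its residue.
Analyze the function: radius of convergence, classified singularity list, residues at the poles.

Branch term (-7)*log(1 - α/(-2/3)): its argument vanishes at α = -2/3, a logarithmic branch point, modulus 2/3.
The radius of convergence is the smallest modulus among the singular points: 2/3.

Radius of convergence at 0: 2/3.
At -2/3: a logarithmic branch point.


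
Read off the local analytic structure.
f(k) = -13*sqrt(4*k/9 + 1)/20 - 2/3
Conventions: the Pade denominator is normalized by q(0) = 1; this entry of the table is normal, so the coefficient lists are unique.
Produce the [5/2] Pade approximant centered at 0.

The Pade approximant has numerator coefficients [-79/60, -113/126, -31/189, -26/5103, 13/91854, -13/2066715]; denominator coefficients [1, 4/7, 2/27].

Taylor coefficients needed (expand at 0): a_0 = -79/60, a_1 = -13/90, a_2 = 13/810, a_3 = -13/3645, a_4 = 13/13122, a_5 = -91/295245, a_6 = 91/885735, a_7 = -286/7971615.
Write the denominator as Q(k) = 1 + q1*k + q2*k^2. Requiring Q*f - P = O(k^8) with deg P <= 5 kills the coefficients of k^6..k^7 in Q*f:
  k^6: a_6 + q1*a_5 + q2*a_4 = 0, i.e. 91/885735 + (-91/295245)*q1 + (13/13122)*q2 = 0.
  k^7: a_7 + q1*a_6 + q2*a_5 = 0, i.e. -286/7971615 + (91/885735)*q1 + (-91/295245)*q2 = 0.
Solving this linear system: q1 = 4/7, q2 = 2/27.
The numerator is Q*f truncated at degree 5: P0 = a_0 = -79/60; P1 = a_1 + q1*a_0 = -113/126; P2 = a_2 + q1*a_1 + q2*a_0 = -31/189; P3 = a_3 + q1*a_2 + q2*a_1 = -26/5103; P4 = a_4 + q1*a_3 + q2*a_2 = 13/91854; P5 = a_5 + q1*a_4 + q2*a_3 = -13/2066715.


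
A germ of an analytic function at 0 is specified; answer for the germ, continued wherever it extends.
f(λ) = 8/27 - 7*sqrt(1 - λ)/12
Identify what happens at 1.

The term (-7/12)*sqrt(1 - λ/(1)) has argument 1 - 1/(1) = 0 at 1: a square-root (algebraic, two-sheeted) branch point; the remaining terms are analytic or single-valued there.

The point is an algebraic (square-root) branch point.


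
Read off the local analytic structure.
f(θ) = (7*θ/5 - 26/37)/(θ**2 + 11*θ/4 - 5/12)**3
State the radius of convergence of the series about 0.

Denominator factor (θ**2 + 11*θ/4 - 5/12)^3: discriminant 443/48, real irrational roots -11/8 + (1/24)*sqrt(1329) and -11/8 - (1/24)*sqrt(1329); poles of order 3, moduli -11/8 + (1/24)*sqrt(1329) and 11/8 + (1/24)*sqrt(1329).
The radius of convergence is the smallest modulus among the singular points: -11/8 + (1/24)*sqrt(1329).

The radius of convergence is -11/8 + (1/24)*sqrt(1329).


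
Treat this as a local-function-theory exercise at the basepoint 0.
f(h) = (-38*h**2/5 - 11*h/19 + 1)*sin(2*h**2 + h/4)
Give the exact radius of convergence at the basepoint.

The radius of convergence is infinite.

The factor sin(2*h**2 + h/4) is entire and contributes no finite singular point.
The polynomial part has no poles.
No finite singular points: the Taylor series at 0 converges everywhere.


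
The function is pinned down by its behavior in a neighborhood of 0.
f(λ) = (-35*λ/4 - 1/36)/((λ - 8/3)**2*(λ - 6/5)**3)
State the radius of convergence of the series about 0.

Denominator factor (λ - 8/3)^2: pole of order 2 at 8/3, modulus 8/3.
Denominator factor (λ - 6/5)^3: pole of order 3 at 6/5, modulus 6/5.
The radius of convergence is the smallest modulus among the singular points: 6/5.

The radius of convergence is 6/5.


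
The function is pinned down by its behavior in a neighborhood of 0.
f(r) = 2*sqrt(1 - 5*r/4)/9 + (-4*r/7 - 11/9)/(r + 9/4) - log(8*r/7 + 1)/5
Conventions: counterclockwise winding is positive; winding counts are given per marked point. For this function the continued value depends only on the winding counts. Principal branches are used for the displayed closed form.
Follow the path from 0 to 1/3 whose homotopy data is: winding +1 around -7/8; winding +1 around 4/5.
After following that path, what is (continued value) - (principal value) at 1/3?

Continued minus principal equals (-(2/27)*sqrt(21)) - ((2/5)*pi)*i.

The rational part is single-valued and drops out of the difference; each branch term changes only by its own monodromy.
(-1/5)*log(1 - r/(-7/8)): each positive loop around -7/8 adds 2*pi*i to the log, so winding +1 contributes (-1/5)*(1)*2*pi*i = -(2/5)*pi*i.
(2/9)*sqrt(1 - r/(4/5)): winding +1 is odd, the square root flips sign, contributing -2*(2/9)*sqrt(1 - (1/3)/(4/5)) = -2*(2/9)*sqrt(7/12) = -(2/27)*sqrt(21).
Summing the contributions at r = 1/3 gives (-(2/27)*sqrt(21)) - ((2/5)*pi)*i.


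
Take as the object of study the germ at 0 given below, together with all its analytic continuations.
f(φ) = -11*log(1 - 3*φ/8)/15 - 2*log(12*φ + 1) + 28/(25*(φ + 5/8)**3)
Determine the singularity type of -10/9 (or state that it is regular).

The point is a regular point.

Denominator factors: φ + 5/8 = -35/72 at φ = -10/9 — none vanishes.
Branch term log(1 - φ/(8/3)): argument at -10/9 is 17/12, nonzero, so -10/9 is not its branch point (a point on a principal cut is still regular for the continued germ).
Branch term log(1 - φ/(-1/12)): argument at -10/9 is -37/3, nonzero, so -10/9 is not its branch point (a point on a principal cut is still regular for the continued germ).
So the germ continues analytically to -10/9.


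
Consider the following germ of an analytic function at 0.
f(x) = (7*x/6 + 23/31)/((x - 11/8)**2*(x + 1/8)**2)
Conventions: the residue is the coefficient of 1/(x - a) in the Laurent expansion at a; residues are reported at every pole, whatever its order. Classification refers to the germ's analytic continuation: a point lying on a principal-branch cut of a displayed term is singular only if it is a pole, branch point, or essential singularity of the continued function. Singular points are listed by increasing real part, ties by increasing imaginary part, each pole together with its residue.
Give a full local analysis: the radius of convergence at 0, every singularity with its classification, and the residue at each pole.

Denominator factor (x - 11/8)^2: pole of order 2 at 11/8, modulus 11/8.
Denominator factor (x + 1/8)^2: pole of order 2 at -1/8, modulus 1/8.
The radius of convergence is the smallest modulus among the singular points: 1/8.
At the order-2 pole -1/8 set g(x) = (x - (-1/8))^2*f(x) = (7*x/6 + 23/31)/(x - 11/8)**2.
Order-2 pole: residue = g'(a); g'(-1/8) = 2189/2511, so the residue is 2189/2511.
At the order-2 pole 11/8 set g(x) = (x - (11/8))^2*f(x) = (7*x/6 + 23/31)/(x + 1/8)**2.
Order-2 pole: residue = g'(a); g'(11/8) = -2189/2511, so the residue is -2189/2511.
List the singular points by increasing real part (a conjugate pair: the negative imaginary part first).

Radius of convergence at 0: 1/8.
At -1/8: a pole of order 2; residue 2189/2511.
At 11/8: a pole of order 2; residue -2189/2511.


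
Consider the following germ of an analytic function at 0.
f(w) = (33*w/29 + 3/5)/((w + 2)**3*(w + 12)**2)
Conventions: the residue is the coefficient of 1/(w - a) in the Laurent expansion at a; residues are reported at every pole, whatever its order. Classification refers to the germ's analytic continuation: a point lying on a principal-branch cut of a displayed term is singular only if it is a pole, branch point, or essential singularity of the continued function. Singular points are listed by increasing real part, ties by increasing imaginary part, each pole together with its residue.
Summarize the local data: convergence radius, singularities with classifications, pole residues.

Radius of convergence at 0: 2.
At -12: a pole of order 2; residue 4029/1450000.
At -2: a pole of order 3; residue -4029/1450000.

Denominator factor (w + 2)^3: pole of order 3 at -2, modulus 2.
Denominator factor (w + 12)^2: pole of order 2 at -12, modulus 12.
The radius of convergence is the smallest modulus among the singular points: 2.
At the order-2 pole -12 set g(w) = (w - (-12))^2*f(w) = (33*w/29 + 3/5)/(w + 2)**3.
Order-2 pole: residue = g'(a); g'(-12) = 4029/1450000, so the residue is 4029/1450000.
At the order-3 pole -2 set g(w) = (w - (-2))^3*f(w) = (33*w/29 + 3/5)/(w + 12)**2.
Order-3 pole: residue = g''(a)/2; g''(-2) = -4029/725000, so the residue is -4029/1450000.
List the singular points by increasing real part (a conjugate pair: the negative imaginary part first).


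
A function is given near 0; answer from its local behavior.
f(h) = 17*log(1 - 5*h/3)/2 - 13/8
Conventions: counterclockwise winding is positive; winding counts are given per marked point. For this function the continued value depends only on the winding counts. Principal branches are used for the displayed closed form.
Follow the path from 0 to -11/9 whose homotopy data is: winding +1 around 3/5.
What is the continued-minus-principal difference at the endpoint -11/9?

The rational part is single-valued and drops out of the difference; each branch term changes only by its own monodromy.
(17/2)*log(1 - h/(3/5)): each positive loop around 3/5 adds 2*pi*i to the log, so winding +1 contributes (17/2)*(1)*2*pi*i = (17)*pi*i.
Summing the contributions at h = -11/9 gives (17)*pi*i.

Continued minus principal equals (17)*pi*i.


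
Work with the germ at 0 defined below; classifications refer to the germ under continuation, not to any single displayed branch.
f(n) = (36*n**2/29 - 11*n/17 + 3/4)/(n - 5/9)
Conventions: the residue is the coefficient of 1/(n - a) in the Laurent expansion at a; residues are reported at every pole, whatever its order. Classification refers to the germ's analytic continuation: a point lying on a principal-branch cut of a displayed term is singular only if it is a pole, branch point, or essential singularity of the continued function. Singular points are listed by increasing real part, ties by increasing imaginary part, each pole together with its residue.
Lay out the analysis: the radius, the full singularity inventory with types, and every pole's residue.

Denominator factor (n - 5/9): pole of order 1 at 5/9, modulus 5/9.
The radius of convergence is the smallest modulus among the singular points: 5/9.
At the order-1 pole 5/9 set g(n) = (n - (5/9))*f(n) = 36*n**2/29 - 11*n/17 + 3/4.
Simple pole: residue = g(a) at a = 5/9, which is 4577/5916.

Radius of convergence at 0: 5/9.
At 5/9: a pole of order 1; residue 4577/5916.


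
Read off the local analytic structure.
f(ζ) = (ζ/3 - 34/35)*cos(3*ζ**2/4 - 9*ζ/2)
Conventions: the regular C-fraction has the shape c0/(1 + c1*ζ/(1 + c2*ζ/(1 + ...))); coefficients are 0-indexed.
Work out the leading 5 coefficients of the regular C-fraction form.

The regular C-fraction coefficients are [-34/35, 35/102, -213131/7140, 890275941/29838340, 51555993545/183728299764].

Taylor coefficients (expand at 0): a_0 = -34/35, a_1 = 1/3, a_2 = 1377/140, a_3 = -1863/280, a_4 = -34047/2240.
c0 = a_0 = -34/35. Peel one level at a time: if S = 1 + c*ζ/S' with S'(0) = 1, then c is the ζ-coefficient of S and S' = c*ζ/(S - 1).
S_1 = c0/f = 1 + (35/102)*ζ + (213131/20808)*ζ^2 + ...; c1 = 35/102.
S_2 = c1*ζ/(S_1 - 1) = 1 + (-213131/7140)*ζ + (17456391/19600)*ζ^2 + ...; c2 = -213131/7140.
S_3 = c2*ζ/(S_2 - 1) = 1 + (890275941/29838340)*ζ + (-6085080266697/726797170576)*ζ^2 + ...; c3 = 890275941/29838340.
S_4 = c3*ζ/(S_3 - 1) = 1 + (51555993545/183728299764)*ζ + ...; c4 = 51555993545/183728299764.


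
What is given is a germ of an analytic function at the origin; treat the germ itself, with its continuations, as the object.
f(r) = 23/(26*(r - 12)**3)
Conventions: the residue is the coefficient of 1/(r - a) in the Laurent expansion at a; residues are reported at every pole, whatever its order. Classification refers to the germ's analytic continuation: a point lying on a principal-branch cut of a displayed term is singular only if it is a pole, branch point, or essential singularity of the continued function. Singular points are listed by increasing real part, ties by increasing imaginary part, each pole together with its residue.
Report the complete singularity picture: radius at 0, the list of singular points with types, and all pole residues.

Radius of convergence at 0: 12.
At 12: a pole of order 3; residue 0.

Denominator factor (r - 12)^3: pole of order 3 at 12, modulus 12.
The radius of convergence is the smallest modulus among the singular points: 12.
At the order-3 pole 12 set g(r) = (r - (12))^3*f(r) = 23/26.
Order-3 pole: residue = g''(a)/2; g''(12) = 0, so the residue is 0.


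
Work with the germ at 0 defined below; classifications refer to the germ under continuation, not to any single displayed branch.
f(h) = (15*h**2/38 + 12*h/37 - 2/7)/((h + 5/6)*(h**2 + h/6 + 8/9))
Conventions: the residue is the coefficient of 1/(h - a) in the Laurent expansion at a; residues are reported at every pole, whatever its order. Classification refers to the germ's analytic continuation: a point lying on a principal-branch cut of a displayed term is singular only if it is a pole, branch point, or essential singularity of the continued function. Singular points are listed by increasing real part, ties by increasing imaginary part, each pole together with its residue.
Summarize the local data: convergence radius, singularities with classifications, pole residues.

Radius of convergence at 0: 5/6.
At -5/6: a pole of order 1; residue -99867/511784.
At (-1/12) - ((1/12)*sqrt(127))*i: a pole of order 1; residue (301887/1023568) - ((1129215/129993136)*sqrt(127))*i.
At (-1/12) + ((1/12)*sqrt(127))*i: a pole of order 1; residue (301887/1023568) + ((1129215/129993136)*sqrt(127))*i.


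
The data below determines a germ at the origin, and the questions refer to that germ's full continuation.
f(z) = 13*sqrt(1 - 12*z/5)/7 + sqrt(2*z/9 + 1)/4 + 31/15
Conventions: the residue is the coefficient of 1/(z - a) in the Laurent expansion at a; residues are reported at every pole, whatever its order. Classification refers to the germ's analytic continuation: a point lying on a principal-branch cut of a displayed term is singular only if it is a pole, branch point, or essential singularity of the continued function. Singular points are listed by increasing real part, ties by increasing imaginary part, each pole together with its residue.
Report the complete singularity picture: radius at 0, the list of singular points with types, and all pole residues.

Branch term (1/4)*sqrt(1 - z/(-9/2)): its argument vanishes at z = -9/2, a square-root branch point, modulus 9/2.
Branch term (13/7)*sqrt(1 - z/(5/12)): its argument vanishes at z = 5/12, a square-root branch point, modulus 5/12.
The radius of convergence is the smallest modulus among the singular points: 5/12.
List the singular points by increasing real part (a conjugate pair: the negative imaginary part first).

Radius of convergence at 0: 5/12.
At -9/2: an algebraic (square-root) branch point.
At 5/12: an algebraic (square-root) branch point.


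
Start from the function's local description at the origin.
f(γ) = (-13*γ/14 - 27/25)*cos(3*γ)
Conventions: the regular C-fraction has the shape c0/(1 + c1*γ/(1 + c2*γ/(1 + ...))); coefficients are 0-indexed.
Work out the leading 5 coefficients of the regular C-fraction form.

The regular C-fraction coefficients are [-27/25, -325/378, 748603/122850, -1701/325, -921375/1497206].

Taylor coefficients (expand at 0): a_0 = -27/25, a_1 = -13/14, a_2 = 243/50, a_3 = 117/28, a_4 = -729/200.
c0 = a_0 = -27/25. Peel one level at a time: if S = 1 + c*γ/S' with S'(0) = 1, then c is the γ-coefficient of S and S' = c*γ/(S - 1).
S_1 = c0/f = 1 + (-325/378)*γ + (748603/142884)*γ^2 + ...; c1 = -325/378.
S_2 = c1*γ/(S_1 - 1) = 1 + (748603/122850)*γ + (6737427/211250)*γ^2 + ...; c2 = 748603/122850.
S_3 = c2*γ/(S_2 - 1) = 1 + (-1701/325)*γ + (-4822335/1497206)*γ^2 + ...; c3 = -1701/325.
S_4 = c3*γ/(S_3 - 1) = 1 + (-921375/1497206)*γ + ...; c4 = -921375/1497206.


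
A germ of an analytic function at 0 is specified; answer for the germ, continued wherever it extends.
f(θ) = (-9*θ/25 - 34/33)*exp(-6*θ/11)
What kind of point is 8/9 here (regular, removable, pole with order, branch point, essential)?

There is no denominator, hence no pole anywhere.
The factor exp(-6*θ/11) is entire.
So the germ continues analytically to 8/9.

The point is a regular point.


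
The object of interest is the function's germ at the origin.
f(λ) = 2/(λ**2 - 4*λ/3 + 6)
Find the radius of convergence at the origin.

The radius of convergence is sqrt(6).

Denominator factor (λ**2 - 4*λ/3 + 6): discriminant -200/9, complex-conjugate roots (2/3) + ((5/3)*sqrt(2))*i and (2/3) - ((5/3)*sqrt(2))*i; poles of order 1, moduli sqrt(6) and sqrt(6).
The radius of convergence is the smallest modulus among the singular points: sqrt(6).


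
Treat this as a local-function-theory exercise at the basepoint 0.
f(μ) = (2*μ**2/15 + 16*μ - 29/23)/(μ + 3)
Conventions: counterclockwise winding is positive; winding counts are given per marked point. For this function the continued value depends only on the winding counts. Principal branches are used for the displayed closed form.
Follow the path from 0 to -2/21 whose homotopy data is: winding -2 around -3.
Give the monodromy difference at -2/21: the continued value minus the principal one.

Continued minus principal equals 0.

The function is rational, hence single-valued: continuing it around any pole returns the same value, so the difference is 0.
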